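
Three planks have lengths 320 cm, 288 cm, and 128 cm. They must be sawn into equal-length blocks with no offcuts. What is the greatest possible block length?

32 cm

The block length must divide every plank, so the greatest is gcd(320, 288, 128).
320 = 2^6 × 5
288 = 2^5 × 3^2
128 = 2^7
gcd(320, 288, 128) = 2^5 = 32.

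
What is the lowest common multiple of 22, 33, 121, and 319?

22 = 2 × 11
33 = 3 × 11
121 = 11^2
319 = 11 × 29
LCM(22, 33, 121, 319) = 2 × 3 × 11^2 × 29 = 21054.

21054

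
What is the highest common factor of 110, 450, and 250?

10

110 = 2 × 5 × 11
450 = 2 × 3^2 × 5^2
250 = 2 × 5^3
gcd(110, 450, 250) = 2 × 5 = 10.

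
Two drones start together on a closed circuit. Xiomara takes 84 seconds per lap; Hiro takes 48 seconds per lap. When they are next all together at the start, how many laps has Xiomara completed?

All finish a whole number of cycles simultaneously at t = LCM of the periods.
84 = 2^2 × 3 × 7
48 = 2^4 × 3
LCM(84, 48) = 2^4 × 3 × 7 = 336.
Laps for period 84: 336 / 84 = 4.

4 laps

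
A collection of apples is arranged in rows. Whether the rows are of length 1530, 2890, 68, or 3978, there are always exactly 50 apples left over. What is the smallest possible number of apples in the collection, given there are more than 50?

N − 50 must be a common multiple of 1530, 2890, 68, and 3978.
1530 = 2 × 3^2 × 5 × 17
2890 = 2 × 5 × 17^2
68 = 2^2 × 17
3978 = 2 × 3^2 × 13 × 17
LCM(1530, 2890, 68, 3978) = 2^2 × 3^2 × 5 × 13 × 17^2 = 676260.
Smallest N > 50 is LCM + 50 = 676260 + 50 = 676310.

676310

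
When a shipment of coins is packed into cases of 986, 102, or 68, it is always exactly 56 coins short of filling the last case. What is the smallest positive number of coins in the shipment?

Being 56 short of a full case of size k means N ≡ −56 (mod k), i.e. N + 56 is a multiple of each size.
986 = 2 × 17 × 29
102 = 2 × 3 × 17
68 = 2^2 × 17
LCM(986, 102, 68) = 2^2 × 3 × 17 × 29 = 5916.
Smallest positive N is 5916 − 56 = 5860.

5860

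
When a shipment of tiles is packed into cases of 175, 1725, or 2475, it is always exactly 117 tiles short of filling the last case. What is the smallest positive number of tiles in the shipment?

398358

Being 117 short of a full case of size k means N ≡ −117 (mod k), i.e. N + 117 is a multiple of each size.
175 = 5^2 × 7
1725 = 3 × 5^2 × 23
2475 = 3^2 × 5^2 × 11
LCM(175, 1725, 2475) = 3^2 × 5^2 × 7 × 11 × 23 = 398475.
Smallest positive N is 398475 − 117 = 398358.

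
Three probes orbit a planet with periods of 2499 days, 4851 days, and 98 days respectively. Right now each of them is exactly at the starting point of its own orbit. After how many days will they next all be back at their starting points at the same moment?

164934 days

The first simultaneous occurrence is after LCM of the individual periods.
2499 = 3 × 7^2 × 17
4851 = 3^2 × 7^2 × 11
98 = 2 × 7^2
LCM(2499, 4851, 98) = 2 × 3^2 × 7^2 × 11 × 17 = 164934.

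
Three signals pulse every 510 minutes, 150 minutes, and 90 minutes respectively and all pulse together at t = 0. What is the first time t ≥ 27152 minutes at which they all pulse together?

Joint pulses occur at multiples of LCM(510, 150, 90).
510 = 2 × 3 × 5 × 17
150 = 2 × 3 × 5^2
90 = 2 × 3^2 × 5
LCM(510, 150, 90) = 2 × 3^2 × 5^2 × 17 = 7650.
Smallest multiple of 7650 that is ≥ 27152: ⌈27152/7650⌉ × 7650 = 4 × 7650 = 30600.

30600 minutes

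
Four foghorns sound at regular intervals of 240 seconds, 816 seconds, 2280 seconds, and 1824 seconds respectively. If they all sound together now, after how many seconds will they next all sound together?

The first simultaneous occurrence is after LCM of the individual periods.
240 = 2^4 × 3 × 5
816 = 2^4 × 3 × 17
2280 = 2^3 × 3 × 5 × 19
1824 = 2^5 × 3 × 19
LCM(240, 816, 2280, 1824) = 2^5 × 3 × 5 × 17 × 19 = 155040.

155040 seconds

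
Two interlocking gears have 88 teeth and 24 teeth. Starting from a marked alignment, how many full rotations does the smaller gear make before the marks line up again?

11 rotations

The first common completion time is the LCM of the periods.
88 = 2^3 × 11
24 = 2^3 × 3
LCM(88, 24) = 2^3 × 3 × 11 = 264.
Rotations for period 24: 264 / 24 = 11.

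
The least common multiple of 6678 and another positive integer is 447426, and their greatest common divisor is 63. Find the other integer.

4221

gcd × lcm = product of the two integers, so the other integer is (63 × 447426) / 6678 = 4221.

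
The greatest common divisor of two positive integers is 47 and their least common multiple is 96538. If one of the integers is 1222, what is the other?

For two integers, gcd × lcm = product, so the other is (47 × 96538) / 1222 = 4537286 / 1222 = 3713.

3713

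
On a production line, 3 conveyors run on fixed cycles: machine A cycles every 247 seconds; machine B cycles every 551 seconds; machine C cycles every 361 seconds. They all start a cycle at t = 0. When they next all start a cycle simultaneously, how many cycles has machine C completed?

377 cycles

The first common completion time is the LCM of the periods.
247 = 13 × 19
551 = 19 × 29
361 = 19^2
LCM(247, 551, 361) = 13 × 19^2 × 29 = 136097.
Cycles for period 361: 136097 / 361 = 377.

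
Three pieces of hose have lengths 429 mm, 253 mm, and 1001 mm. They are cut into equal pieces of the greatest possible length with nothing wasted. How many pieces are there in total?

Piece length = gcd(429, 253, 1001).
429 = 3 × 11 × 13
253 = 11 × 23
1001 = 7 × 11 × 13
gcd(429, 253, 1001) = 11.
Total pieces = 429/11 + 253/11 + 1001/11 = 39 + 23 + 91 = 153.

153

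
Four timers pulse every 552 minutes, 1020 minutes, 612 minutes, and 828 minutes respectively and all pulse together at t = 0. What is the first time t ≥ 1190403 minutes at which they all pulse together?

1266840 minutes

Joint pulses occur at multiples of LCM(552, 1020, 612, 828).
552 = 2^3 × 3 × 23
1020 = 2^2 × 3 × 5 × 17
612 = 2^2 × 3^2 × 17
828 = 2^2 × 3^2 × 23
LCM(552, 1020, 612, 828) = 2^3 × 3^2 × 5 × 17 × 23 = 140760.
Smallest multiple of 140760 that is ≥ 1190403: ⌈1190403/140760⌉ × 140760 = 9 × 140760 = 1266840.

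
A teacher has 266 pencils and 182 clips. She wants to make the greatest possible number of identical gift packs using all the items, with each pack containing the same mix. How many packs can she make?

By the Euclidean algorithm:
266 = 1 × 182 + 84
182 = 2 × 84 + 14
84 = 6 × 14 + 0
gcd(266, 182) = 14.

14 packs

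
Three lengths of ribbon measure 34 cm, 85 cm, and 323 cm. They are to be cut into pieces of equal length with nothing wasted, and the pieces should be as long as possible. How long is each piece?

17 cm

The greatest length dividing all of 34, 85, and 323 is their gcd.
34 = 2 × 17
85 = 5 × 17
323 = 17 × 19
gcd(34, 85, 323) = 17.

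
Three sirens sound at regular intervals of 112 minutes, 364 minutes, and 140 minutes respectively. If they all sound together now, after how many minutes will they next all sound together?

They coincide at every common multiple of the periods; the first is the LCM.
112 = 2^4 × 7
364 = 2^2 × 7 × 13
140 = 2^2 × 5 × 7
LCM(112, 364, 140) = 2^4 × 5 × 7 × 13 = 7280.

7280 minutes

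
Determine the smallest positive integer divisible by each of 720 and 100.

3600

720 = 2^4 × 3^2 × 5
100 = 2^2 × 5^2
LCM(720, 100) = 2^4 × 3^2 × 5^2 = 3600.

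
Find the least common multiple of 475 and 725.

13775

475 = 5^2 × 19
725 = 5^2 × 29
LCM(475, 725) = 5^2 × 19 × 29 = 13775.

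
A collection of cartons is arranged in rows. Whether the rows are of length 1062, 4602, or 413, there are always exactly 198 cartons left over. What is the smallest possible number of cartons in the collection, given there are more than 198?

96840

N − 198 must be a common multiple of 1062, 4602, and 413.
1062 = 2 × 3^2 × 59
4602 = 2 × 3 × 13 × 59
413 = 7 × 59
LCM(1062, 4602, 413) = 2 × 3^2 × 7 × 13 × 59 = 96642.
Smallest N > 198 is LCM + 198 = 96642 + 198 = 96840.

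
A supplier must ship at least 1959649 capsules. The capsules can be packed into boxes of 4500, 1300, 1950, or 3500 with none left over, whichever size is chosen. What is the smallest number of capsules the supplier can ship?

The number of capsules must be a common multiple of 4500, 1300, 1950, and 3500, so a multiple of their LCM.
4500 = 2^2 × 3^2 × 5^3
1300 = 2^2 × 5^2 × 13
1950 = 2 × 3 × 5^2 × 13
3500 = 2^2 × 5^3 × 7
LCM(4500, 1300, 1950, 3500) = 2^2 × 3^2 × 5^3 × 7 × 13 = 409500.
Smallest multiple of 409500 that is ≥ 1959649: ⌈1959649/409500⌉ × 409500 = 5 × 409500 = 2047500.

2047500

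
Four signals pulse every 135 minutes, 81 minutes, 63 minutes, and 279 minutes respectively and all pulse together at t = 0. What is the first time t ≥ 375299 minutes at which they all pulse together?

Joint pulses occur at multiples of LCM(135, 81, 63, 279).
135 = 3^3 × 5
81 = 3^4
63 = 3^2 × 7
279 = 3^2 × 31
LCM(135, 81, 63, 279) = 3^4 × 5 × 7 × 31 = 87885.
Smallest multiple of 87885 that is ≥ 375299: ⌈375299/87885⌉ × 87885 = 5 × 87885 = 439425.

439425 minutes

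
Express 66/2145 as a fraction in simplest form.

66 = 2 × 3 × 11
2145 = 3 × 5 × 11 × 13
gcd(66, 2145) = 3 × 11 = 33.
Divide numerator and denominator by 33: 66/2145 = 2/65.

2/65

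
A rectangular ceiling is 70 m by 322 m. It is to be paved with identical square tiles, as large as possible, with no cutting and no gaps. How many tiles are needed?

115

Tile side = gcd(70, 322).
70 = 2 × 5 × 7
322 = 2 × 7 × 23
gcd(70, 322) = 2 × 7 = 14.
Tiles: (70/14) × (322/14) = 5 × 23 = 115.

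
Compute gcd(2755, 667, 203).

29

2755 = 5 × 19 × 29
667 = 23 × 29
203 = 7 × 29
gcd(2755, 667, 203) = 29.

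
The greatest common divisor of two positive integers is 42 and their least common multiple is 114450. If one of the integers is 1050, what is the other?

For two integers, gcd × lcm = product, so the other is (42 × 114450) / 1050 = 4806900 / 1050 = 4578.

4578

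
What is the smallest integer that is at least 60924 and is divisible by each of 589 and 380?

70680

The integer must be a common multiple of 589 and 380, so a multiple of their LCM.
589 = 19 × 31
380 = 2^2 × 5 × 19
LCM(589, 380) = 2^2 × 5 × 19 × 31 = 11780.
Smallest multiple of 11780 that is ≥ 60924: ⌈60924/11780⌉ × 11780 = 6 × 11780 = 70680.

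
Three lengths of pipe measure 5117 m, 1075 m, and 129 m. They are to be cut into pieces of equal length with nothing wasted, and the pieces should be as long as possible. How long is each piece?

43 m

Each piece length must divide every original length, so the longest possible is gcd(5117, 1075, 129).
5117 = 7 × 17 × 43
1075 = 5^2 × 43
129 = 3 × 43
gcd(5117, 1075, 129) = 43.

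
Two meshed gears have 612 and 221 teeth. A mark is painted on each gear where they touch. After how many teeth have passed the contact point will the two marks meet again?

7956 teeth

We need the least common multiple of the intervals.
612 = 2^2 × 3^2 × 17
221 = 13 × 17
LCM(612, 221) = 2^2 × 3^2 × 13 × 17 = 7956.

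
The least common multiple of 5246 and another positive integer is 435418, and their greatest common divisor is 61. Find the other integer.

5063

gcd × lcm = product of the two integers, so the other integer is (61 × 435418) / 5246 = 5063.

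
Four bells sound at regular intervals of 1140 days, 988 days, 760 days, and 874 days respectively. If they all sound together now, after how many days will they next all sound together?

681720 days

We need the least common multiple of the intervals.
1140 = 2^2 × 3 × 5 × 19
988 = 2^2 × 13 × 19
760 = 2^3 × 5 × 19
874 = 2 × 19 × 23
LCM(1140, 988, 760, 874) = 2^3 × 3 × 5 × 13 × 19 × 23 = 681720.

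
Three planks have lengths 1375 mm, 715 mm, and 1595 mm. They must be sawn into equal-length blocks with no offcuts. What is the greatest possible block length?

This is the greatest common divisor of 1375, 715, and 1595.
1375 = 5^3 × 11
715 = 5 × 11 × 13
1595 = 5 × 11 × 29
gcd(1375, 715, 1595) = 5 × 11 = 55.

55 mm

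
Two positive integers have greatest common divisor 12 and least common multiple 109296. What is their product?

For any two positive integers, gcd × lcm = product = 12 × 109296 = 1311552.

1311552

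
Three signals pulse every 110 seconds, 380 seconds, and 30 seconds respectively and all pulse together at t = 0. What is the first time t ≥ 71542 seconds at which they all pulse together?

Joint pulses occur at multiples of LCM(110, 380, 30).
110 = 2 × 5 × 11
380 = 2^2 × 5 × 19
30 = 2 × 3 × 5
LCM(110, 380, 30) = 2^2 × 3 × 5 × 11 × 19 = 12540.
Smallest multiple of 12540 that is ≥ 71542: ⌈71542/12540⌉ × 12540 = 6 × 12540 = 75240.

75240 seconds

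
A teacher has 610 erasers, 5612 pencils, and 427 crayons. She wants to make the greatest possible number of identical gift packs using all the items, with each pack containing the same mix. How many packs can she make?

The pack count must divide each quantity, so the greatest is gcd(610, 5612, 427).
610 = 2 × 5 × 61
5612 = 2^2 × 23 × 61
427 = 7 × 61
gcd(610, 5612, 427) = 61.

61 packs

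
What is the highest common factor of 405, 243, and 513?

405 = 3^4 × 5
243 = 3^5
513 = 3^3 × 19
gcd(405, 243, 513) = 3^3 = 27.

27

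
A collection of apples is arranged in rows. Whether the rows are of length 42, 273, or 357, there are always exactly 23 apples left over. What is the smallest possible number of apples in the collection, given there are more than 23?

9305

N − 23 must be a common multiple of 42, 273, and 357.
42 = 2 × 3 × 7
273 = 3 × 7 × 13
357 = 3 × 7 × 17
LCM(42, 273, 357) = 2 × 3 × 7 × 13 × 17 = 9282.
Smallest N > 23 is LCM + 23 = 9282 + 23 = 9305.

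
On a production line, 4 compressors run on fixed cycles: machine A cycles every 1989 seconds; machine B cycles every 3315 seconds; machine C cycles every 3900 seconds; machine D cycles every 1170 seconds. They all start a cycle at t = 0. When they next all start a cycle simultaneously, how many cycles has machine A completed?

100 cycles

All finish a whole number of cycles simultaneously at t = LCM of the periods.
1989 = 3^2 × 13 × 17
3315 = 3 × 5 × 13 × 17
3900 = 2^2 × 3 × 5^2 × 13
1170 = 2 × 3^2 × 5 × 13
LCM(1989, 3315, 3900, 1170) = 2^2 × 3^2 × 5^2 × 13 × 17 = 198900.
Cycles for period 1989: 198900 / 1989 = 100.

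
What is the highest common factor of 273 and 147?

273 = 3 × 7 × 13
147 = 3 × 7^2
gcd(273, 147) = 3 × 7 = 21.

21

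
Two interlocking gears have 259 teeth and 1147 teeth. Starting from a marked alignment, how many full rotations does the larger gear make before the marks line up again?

They are all back at their starting positions together after one LCM of the periods.
259 = 7 × 37
1147 = 31 × 37
LCM(259, 1147) = 7 × 31 × 37 = 8029.
Rotations for period 1147: 8029 / 1147 = 7.

7 rotations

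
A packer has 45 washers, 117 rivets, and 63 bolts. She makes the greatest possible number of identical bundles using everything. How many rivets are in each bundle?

Number of bundles = gcd(45, 117, 63).
45 = 3^2 × 5
117 = 3^2 × 13
63 = 3^2 × 7
gcd(45, 117, 63) = 3^2 = 9.
rivets per bundle = 117 / 9 = 13.

13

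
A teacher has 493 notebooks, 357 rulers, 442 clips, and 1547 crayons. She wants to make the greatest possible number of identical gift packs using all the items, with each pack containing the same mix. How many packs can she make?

17 packs

The pack count must divide each quantity, so the greatest is gcd(493, 357, 442, 1547).
493 = 17 × 29
357 = 3 × 7 × 17
442 = 2 × 13 × 17
1547 = 7 × 13 × 17
gcd(493, 357, 442, 1547) = 17.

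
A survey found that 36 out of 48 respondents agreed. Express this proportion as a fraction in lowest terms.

3/4

36 = 2^2 × 3^2
48 = 2^4 × 3
gcd(36, 48) = 2^2 × 3 = 12.
Divide numerator and denominator by 12: 36/48 = 3/4.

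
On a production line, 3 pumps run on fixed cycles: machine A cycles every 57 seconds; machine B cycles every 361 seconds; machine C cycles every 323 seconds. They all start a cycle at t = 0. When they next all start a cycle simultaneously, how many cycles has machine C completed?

The first common completion time is the LCM of the periods.
57 = 3 × 19
361 = 19^2
323 = 17 × 19
LCM(57, 361, 323) = 3 × 17 × 19^2 = 18411.
Cycles for period 323: 18411 / 323 = 57.

57 cycles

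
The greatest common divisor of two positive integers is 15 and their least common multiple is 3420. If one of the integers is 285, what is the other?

180

For two integers, gcd × lcm = product, so the other is (15 × 3420) / 285 = 51300 / 285 = 180.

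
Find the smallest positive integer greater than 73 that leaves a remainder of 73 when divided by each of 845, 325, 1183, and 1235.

561998

N − 73 must be a common multiple of 845, 325, 1183, and 1235.
845 = 5 × 13^2
325 = 5^2 × 13
1183 = 7 × 13^2
1235 = 5 × 13 × 19
LCM(845, 325, 1183, 1235) = 5^2 × 7 × 13^2 × 19 = 561925.
Smallest N > 73 is LCM + 73 = 561925 + 73 = 561998.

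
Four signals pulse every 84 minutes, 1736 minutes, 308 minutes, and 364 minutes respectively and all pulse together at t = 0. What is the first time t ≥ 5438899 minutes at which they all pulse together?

5957952 minutes

Joint pulses occur at multiples of LCM(84, 1736, 308, 364).
84 = 2^2 × 3 × 7
1736 = 2^3 × 7 × 31
308 = 2^2 × 7 × 11
364 = 2^2 × 7 × 13
LCM(84, 1736, 308, 364) = 2^3 × 3 × 7 × 11 × 13 × 31 = 744744.
Smallest multiple of 744744 that is ≥ 5438899: ⌈5438899/744744⌉ × 744744 = 8 × 744744 = 5957952.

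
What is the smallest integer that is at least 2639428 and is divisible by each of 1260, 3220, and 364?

3013920

The integer must be a common multiple of 1260, 3220, and 364, so a multiple of their LCM.
1260 = 2^2 × 3^2 × 5 × 7
3220 = 2^2 × 5 × 7 × 23
364 = 2^2 × 7 × 13
LCM(1260, 3220, 364) = 2^2 × 3^2 × 5 × 7 × 13 × 23 = 376740.
Smallest multiple of 376740 that is ≥ 2639428: ⌈2639428/376740⌉ × 376740 = 8 × 376740 = 3013920.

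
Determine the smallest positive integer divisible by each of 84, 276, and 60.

9660

84 = 2^2 × 3 × 7
276 = 2^2 × 3 × 23
60 = 2^2 × 3 × 5
LCM(84, 276, 60) = 2^2 × 3 × 5 × 7 × 23 = 9660.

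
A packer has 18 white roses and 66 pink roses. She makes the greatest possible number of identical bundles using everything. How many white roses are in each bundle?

Number of bundles = gcd(18, 66).
18 = 2 × 3^2
66 = 2 × 3 × 11
gcd(18, 66) = 2 × 3 = 6.
white roses per bundle = 18 / 6 = 3.

3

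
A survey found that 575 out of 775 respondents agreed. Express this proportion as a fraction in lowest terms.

23/31

575 = 5^2 × 23
775 = 5^2 × 31
gcd(575, 775) = 5^2 = 25.
Divide numerator and denominator by 25: 575/775 = 23/31.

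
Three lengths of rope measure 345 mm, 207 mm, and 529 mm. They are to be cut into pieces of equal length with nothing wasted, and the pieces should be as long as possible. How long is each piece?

The greatest length dividing all of 345, 207, and 529 is their gcd.
345 = 3 × 5 × 23
207 = 3^2 × 23
529 = 23^2
gcd(345, 207, 529) = 23.

23 mm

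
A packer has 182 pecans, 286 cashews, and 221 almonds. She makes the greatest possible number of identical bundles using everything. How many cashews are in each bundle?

22

Number of bundles = gcd(182, 286, 221).
182 = 2 × 7 × 13
286 = 2 × 11 × 13
221 = 13 × 17
gcd(182, 286, 221) = 13.
cashews per bundle = 286 / 13 = 22.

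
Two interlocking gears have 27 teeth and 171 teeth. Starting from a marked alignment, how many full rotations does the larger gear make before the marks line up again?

They are all back at their starting positions together after one LCM of the periods.
27 = 3^3
171 = 3^2 × 19
LCM(27, 171) = 3^3 × 19 = 513.
Rotations for period 171: 513 / 171 = 3.

3 rotations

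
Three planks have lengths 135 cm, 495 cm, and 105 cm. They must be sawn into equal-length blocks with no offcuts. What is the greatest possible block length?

The block length must divide every plank, so the greatest is gcd(135, 495, 105).
135 = 3^3 × 5
495 = 3^2 × 5 × 11
105 = 3 × 5 × 7
gcd(135, 495, 105) = 3 × 5 = 15.

15 cm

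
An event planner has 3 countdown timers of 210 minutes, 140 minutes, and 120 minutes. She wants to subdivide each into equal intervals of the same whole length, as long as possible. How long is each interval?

The interval must divide each timer length; the longest such is the gcd.
210 = 2 × 3 × 5 × 7
140 = 2^2 × 5 × 7
120 = 2^3 × 3 × 5
gcd(210, 140, 120) = 2 × 5 = 10.

10 minutes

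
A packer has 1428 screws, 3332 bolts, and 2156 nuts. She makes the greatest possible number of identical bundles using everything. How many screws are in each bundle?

Number of bundles = gcd(1428, 3332, 2156).
1428 = 2^2 × 3 × 7 × 17
3332 = 2^2 × 7^2 × 17
2156 = 2^2 × 7^2 × 11
gcd(1428, 3332, 2156) = 2^2 × 7 = 28.
screws per bundle = 1428 / 28 = 51.

51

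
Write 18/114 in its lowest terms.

18 = 2 × 3^2
114 = 2 × 3 × 19
gcd(18, 114) = 2 × 3 = 6.
Divide numerator and denominator by 6: 18/114 = 3/19.

3/19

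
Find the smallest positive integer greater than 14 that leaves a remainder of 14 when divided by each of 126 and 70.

644

N − 14 must be a common multiple of 126 and 70.
126 = 2 × 3^2 × 7
70 = 2 × 5 × 7
LCM(126, 70) = 2 × 3^2 × 5 × 7 = 630.
Smallest N > 14 is LCM + 14 = 630 + 14 = 644.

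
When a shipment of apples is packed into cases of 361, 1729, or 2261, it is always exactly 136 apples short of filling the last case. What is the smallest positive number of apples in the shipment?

Being 136 short of a full case of size k means N ≡ −136 (mod k), i.e. N + 136 is a multiple of each size.
361 = 19^2
1729 = 7 × 13 × 19
2261 = 7 × 17 × 19
LCM(361, 1729, 2261) = 7 × 13 × 17 × 19^2 = 558467.
Smallest positive N is 558467 − 136 = 558331.

558331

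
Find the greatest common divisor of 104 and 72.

8

104 = 2^3 × 13
72 = 2^3 × 3^2
gcd(104, 72) = 2^3 = 8.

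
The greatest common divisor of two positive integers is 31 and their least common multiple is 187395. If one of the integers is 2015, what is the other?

For two integers, gcd × lcm = product, so the other is (31 × 187395) / 2015 = 5809245 / 2015 = 2883.

2883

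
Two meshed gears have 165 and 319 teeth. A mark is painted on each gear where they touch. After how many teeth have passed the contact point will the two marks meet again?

They coincide at every common multiple of the periods; the first is the LCM.
165 = 3 × 5 × 11
319 = 11 × 29
LCM(165, 319) = 3 × 5 × 11 × 29 = 4785.

4785 teeth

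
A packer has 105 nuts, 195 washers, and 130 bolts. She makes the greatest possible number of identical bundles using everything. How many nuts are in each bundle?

21

Number of bundles = gcd(105, 195, 130).
105 = 3 × 5 × 7
195 = 3 × 5 × 13
130 = 2 × 5 × 13
gcd(105, 195, 130) = 5.
nuts per bundle = 105 / 5 = 21.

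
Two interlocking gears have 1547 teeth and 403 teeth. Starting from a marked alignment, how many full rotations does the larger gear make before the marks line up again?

31 rotations

They are all back at their starting positions together after one LCM of the periods.
1547 = 7 × 13 × 17
403 = 13 × 31
LCM(1547, 403) = 7 × 13 × 17 × 31 = 47957.
Rotations for period 1547: 47957 / 1547 = 31.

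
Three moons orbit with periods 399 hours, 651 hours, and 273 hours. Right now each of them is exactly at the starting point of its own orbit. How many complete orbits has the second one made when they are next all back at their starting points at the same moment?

247 orbits

They are all back at their starting positions together after one LCM of the periods.
399 = 3 × 7 × 19
651 = 3 × 7 × 31
273 = 3 × 7 × 13
LCM(399, 651, 273) = 3 × 7 × 13 × 19 × 31 = 160797.
Orbits for period 651: 160797 / 651 = 247.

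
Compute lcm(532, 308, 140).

532 = 2^2 × 7 × 19
308 = 2^2 × 7 × 11
140 = 2^2 × 5 × 7
LCM(532, 308, 140) = 2^2 × 5 × 7 × 11 × 19 = 29260.

29260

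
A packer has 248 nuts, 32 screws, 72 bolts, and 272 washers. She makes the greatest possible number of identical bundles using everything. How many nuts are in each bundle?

Number of bundles = gcd(248, 32, 72, 272).
248 = 2^3 × 31
32 = 2^5
72 = 2^3 × 3^2
272 = 2^4 × 17
gcd(248, 32, 72, 272) = 2^3 = 8.
nuts per bundle = 248 / 8 = 31.

31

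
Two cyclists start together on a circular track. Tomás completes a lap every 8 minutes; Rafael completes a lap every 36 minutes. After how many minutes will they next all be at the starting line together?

72 minutes

We need the least common multiple of the intervals.
8 = 2^3
36 = 2^2 × 3^2
LCM(8, 36) = 2^3 × 3^2 = 72.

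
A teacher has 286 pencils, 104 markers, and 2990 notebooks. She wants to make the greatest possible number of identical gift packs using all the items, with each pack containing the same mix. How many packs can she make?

26 packs

The pack count must divide each quantity, so the greatest is gcd(286, 104, 2990).
286 = 2 × 11 × 13
104 = 2^3 × 13
2990 = 2 × 5 × 13 × 23
gcd(286, 104, 2990) = 2 × 13 = 26.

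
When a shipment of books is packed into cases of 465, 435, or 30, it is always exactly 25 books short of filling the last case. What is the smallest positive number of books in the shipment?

Being 25 short of a full case of size k means N ≡ −25 (mod k), i.e. N + 25 is a multiple of each size.
465 = 3 × 5 × 31
435 = 3 × 5 × 29
30 = 2 × 3 × 5
LCM(465, 435, 30) = 2 × 3 × 5 × 29 × 31 = 26970.
Smallest positive N is 26970 − 25 = 26945.

26945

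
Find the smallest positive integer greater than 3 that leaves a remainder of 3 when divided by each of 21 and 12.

N − 3 must be a common multiple of 21 and 12.
21 = 3 × 7
12 = 2^2 × 3
LCM(21, 12) = 2^2 × 3 × 7 = 84.
Smallest N > 3 is LCM + 3 = 84 + 3 = 87.

87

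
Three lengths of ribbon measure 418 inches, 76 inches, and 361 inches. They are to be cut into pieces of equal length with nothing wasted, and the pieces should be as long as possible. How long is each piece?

The greatest length dividing all of 418, 76, and 361 is their gcd.
418 = 2 × 11 × 19
76 = 2^2 × 19
361 = 19^2
gcd(418, 76, 361) = 19.

19 inches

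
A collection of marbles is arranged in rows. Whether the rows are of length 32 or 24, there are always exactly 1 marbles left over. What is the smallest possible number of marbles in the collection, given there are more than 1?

N − 1 must be a common multiple of 32 and 24.
32 = 2^5
24 = 2^3 × 3
LCM(32, 24) = 2^5 × 3 = 96.
Smallest N > 1 is LCM + 1 = 96 + 1 = 97.

97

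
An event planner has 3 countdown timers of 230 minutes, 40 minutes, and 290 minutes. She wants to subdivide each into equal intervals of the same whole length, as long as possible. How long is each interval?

The interval must divide each timer length; the longest such is the gcd.
230 = 2 × 5 × 23
40 = 2^3 × 5
290 = 2 × 5 × 29
gcd(230, 40, 290) = 2 × 5 = 10.

10 minutes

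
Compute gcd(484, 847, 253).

11

484 = 2^2 × 11^2
847 = 7 × 11^2
253 = 11 × 23
gcd(484, 847, 253) = 11.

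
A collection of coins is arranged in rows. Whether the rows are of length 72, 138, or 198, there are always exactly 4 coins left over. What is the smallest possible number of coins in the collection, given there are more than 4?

N − 4 must be a common multiple of 72, 138, and 198.
72 = 2^3 × 3^2
138 = 2 × 3 × 23
198 = 2 × 3^2 × 11
LCM(72, 138, 198) = 2^3 × 3^2 × 11 × 23 = 18216.
Smallest N > 4 is LCM + 4 = 18216 + 4 = 18220.

18220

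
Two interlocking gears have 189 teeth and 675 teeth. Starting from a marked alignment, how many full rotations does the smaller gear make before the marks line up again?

25 rotations

They are all back at their starting positions together after one LCM of the periods.
189 = 3^3 × 7
675 = 3^3 × 5^2
LCM(189, 675) = 3^3 × 5^2 × 7 = 4725.
Rotations for period 189: 4725 / 189 = 25.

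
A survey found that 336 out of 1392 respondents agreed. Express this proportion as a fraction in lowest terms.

336 = 2^4 × 3 × 7
1392 = 2^4 × 3 × 29
gcd(336, 1392) = 2^4 × 3 = 48.
Divide numerator and denominator by 48: 336/1392 = 7/29.

7/29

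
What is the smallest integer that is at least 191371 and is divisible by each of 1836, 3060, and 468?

The integer must be a common multiple of 1836, 3060, and 468, so a multiple of their LCM.
1836 = 2^2 × 3^3 × 17
3060 = 2^2 × 3^2 × 5 × 17
468 = 2^2 × 3^2 × 13
LCM(1836, 3060, 468) = 2^2 × 3^3 × 5 × 13 × 17 = 119340.
Smallest multiple of 119340 that is ≥ 191371: ⌈191371/119340⌉ × 119340 = 2 × 119340 = 238680.

238680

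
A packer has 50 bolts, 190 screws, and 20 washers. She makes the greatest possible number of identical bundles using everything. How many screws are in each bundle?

19

Number of bundles = gcd(50, 190, 20).
50 = 2 × 5^2
190 = 2 × 5 × 19
20 = 2^2 × 5
gcd(50, 190, 20) = 2 × 5 = 10.
screws per bundle = 190 / 10 = 19.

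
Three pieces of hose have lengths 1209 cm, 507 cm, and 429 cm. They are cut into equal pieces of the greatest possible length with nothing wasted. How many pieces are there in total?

55

Piece length = gcd(1209, 507, 429).
1209 = 3 × 13 × 31
507 = 3 × 13^2
429 = 3 × 11 × 13
gcd(1209, 507, 429) = 3 × 13 = 39.
Total pieces = 1209/39 + 507/39 + 429/39 = 31 + 13 + 11 = 55.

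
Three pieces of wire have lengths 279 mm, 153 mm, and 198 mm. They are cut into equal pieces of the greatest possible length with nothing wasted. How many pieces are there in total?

70

Piece length = gcd(279, 153, 198).
279 = 3^2 × 31
153 = 3^2 × 17
198 = 2 × 3^2 × 11
gcd(279, 153, 198) = 3^2 = 9.
Total pieces = 279/9 + 153/9 + 198/9 = 31 + 17 + 22 = 70.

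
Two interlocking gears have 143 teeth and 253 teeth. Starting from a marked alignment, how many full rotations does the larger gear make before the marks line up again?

The first common completion time is the LCM of the periods.
143 = 11 × 13
253 = 11 × 23
LCM(143, 253) = 11 × 13 × 23 = 3289.
Rotations for period 253: 3289 / 253 = 13.

13 rotations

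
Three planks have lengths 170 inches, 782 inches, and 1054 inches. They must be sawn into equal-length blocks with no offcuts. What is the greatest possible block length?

This is the greatest common divisor of 170, 782, and 1054.
170 = 2 × 5 × 17
782 = 2 × 17 × 23
1054 = 2 × 17 × 31
gcd(170, 782, 1054) = 2 × 17 = 34.

34 inches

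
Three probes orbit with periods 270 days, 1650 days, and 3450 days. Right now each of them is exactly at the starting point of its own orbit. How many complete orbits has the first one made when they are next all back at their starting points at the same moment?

1265 orbits

The first common completion time is the LCM of the periods.
270 = 2 × 3^3 × 5
1650 = 2 × 3 × 5^2 × 11
3450 = 2 × 3 × 5^2 × 23
LCM(270, 1650, 3450) = 2 × 3^3 × 5^2 × 11 × 23 = 341550.
Orbits for period 270: 341550 / 270 = 1265.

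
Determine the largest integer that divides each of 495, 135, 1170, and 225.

495 = 3^2 × 5 × 11
135 = 3^3 × 5
1170 = 2 × 3^2 × 5 × 13
225 = 3^2 × 5^2
gcd(495, 135, 1170, 225) = 3^2 × 5 = 45.

45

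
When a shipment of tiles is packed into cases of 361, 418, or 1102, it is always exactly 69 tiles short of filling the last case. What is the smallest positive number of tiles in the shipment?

230249

Being 69 short of a full case of size k means N ≡ −69 (mod k), i.e. N + 69 is a multiple of each size.
361 = 19^2
418 = 2 × 11 × 19
1102 = 2 × 19 × 29
LCM(361, 418, 1102) = 2 × 11 × 19^2 × 29 = 230318.
Smallest positive N is 230318 − 69 = 230249.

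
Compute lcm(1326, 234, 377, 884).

230724

1326 = 2 × 3 × 13 × 17
234 = 2 × 3^2 × 13
377 = 13 × 29
884 = 2^2 × 13 × 17
LCM(1326, 234, 377, 884) = 2^2 × 3^2 × 13 × 17 × 29 = 230724.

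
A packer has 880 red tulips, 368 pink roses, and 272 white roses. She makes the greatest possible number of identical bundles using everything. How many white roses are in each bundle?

17

Number of bundles = gcd(880, 368, 272).
880 = 2^4 × 5 × 11
368 = 2^4 × 23
272 = 2^4 × 17
gcd(880, 368, 272) = 2^4 = 16.
white roses per bundle = 272 / 16 = 17.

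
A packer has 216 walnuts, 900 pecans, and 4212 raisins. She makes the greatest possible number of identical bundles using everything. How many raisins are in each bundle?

117

Number of bundles = gcd(216, 900, 4212).
216 = 2^3 × 3^3
900 = 2^2 × 3^2 × 5^2
4212 = 2^2 × 3^4 × 13
gcd(216, 900, 4212) = 2^2 × 3^2 = 36.
raisins per bundle = 4212 / 36 = 117.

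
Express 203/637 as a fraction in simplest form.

203 = 7 × 29
637 = 7^2 × 13
gcd(203, 637) = 7.
Divide numerator and denominator by 7: 203/637 = 29/91.

29/91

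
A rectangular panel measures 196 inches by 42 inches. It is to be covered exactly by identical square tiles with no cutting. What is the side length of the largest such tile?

The tile side must divide both 196 and 42, so the largest is their gcd.
196 = 2^2 × 7^2
42 = 2 × 3 × 7
gcd(196, 42) = 2 × 7 = 14.

14 inches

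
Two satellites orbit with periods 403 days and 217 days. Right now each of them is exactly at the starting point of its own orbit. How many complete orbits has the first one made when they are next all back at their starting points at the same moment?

The first common completion time is the LCM of the periods.
403 = 13 × 31
217 = 7 × 31
LCM(403, 217) = 7 × 13 × 31 = 2821.
Orbits for period 403: 2821 / 403 = 7.

7 orbits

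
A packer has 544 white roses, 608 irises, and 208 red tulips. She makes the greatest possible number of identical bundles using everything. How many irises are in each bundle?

Number of bundles = gcd(544, 608, 208).
544 = 2^5 × 17
608 = 2^5 × 19
208 = 2^4 × 13
gcd(544, 608, 208) = 2^4 = 16.
irises per bundle = 608 / 16 = 38.

38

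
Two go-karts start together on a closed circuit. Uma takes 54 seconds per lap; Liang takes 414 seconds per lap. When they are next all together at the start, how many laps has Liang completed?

The first common completion time is the LCM of the periods.
54 = 2 × 3^3
414 = 2 × 3^2 × 23
LCM(54, 414) = 2 × 3^3 × 23 = 1242.
Laps for period 414: 1242 / 414 = 3.

3 laps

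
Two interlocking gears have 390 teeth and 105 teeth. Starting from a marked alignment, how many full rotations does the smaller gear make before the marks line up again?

26 rotations

All finish a whole number of cycles simultaneously at t = LCM of the periods.
390 = 2 × 3 × 5 × 13
105 = 3 × 5 × 7
LCM(390, 105) = 2 × 3 × 5 × 7 × 13 = 2730.
Rotations for period 105: 2730 / 105 = 26.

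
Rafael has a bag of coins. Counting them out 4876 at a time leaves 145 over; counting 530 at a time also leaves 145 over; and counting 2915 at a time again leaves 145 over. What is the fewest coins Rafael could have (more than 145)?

268325

N − 145 must be a common multiple of 4876, 530, and 2915.
4876 = 2^2 × 23 × 53
530 = 2 × 5 × 53
2915 = 5 × 11 × 53
LCM(4876, 530, 2915) = 2^2 × 5 × 11 × 23 × 53 = 268180.
Smallest N > 145 is LCM + 145 = 268180 + 145 = 268325.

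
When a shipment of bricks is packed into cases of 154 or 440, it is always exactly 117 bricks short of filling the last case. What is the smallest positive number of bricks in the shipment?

2963

Being 117 short of a full case of size k means N ≡ −117 (mod k), i.e. N + 117 is a multiple of each size.
154 = 2 × 7 × 11
440 = 2^3 × 5 × 11
LCM(154, 440) = 2^3 × 5 × 7 × 11 = 3080.
Smallest positive N is 3080 − 117 = 2963.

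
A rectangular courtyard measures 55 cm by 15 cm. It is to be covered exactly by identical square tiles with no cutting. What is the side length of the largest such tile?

5 cm

By the Euclidean algorithm:
55 = 3 × 15 + 10
15 = 1 × 10 + 5
10 = 2 × 5 + 0
gcd(55, 15) = 5.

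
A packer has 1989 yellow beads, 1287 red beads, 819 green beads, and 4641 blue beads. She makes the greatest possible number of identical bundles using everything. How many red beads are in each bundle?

Number of bundles = gcd(1989, 1287, 819, 4641).
1989 = 3^2 × 13 × 17
1287 = 3^2 × 11 × 13
819 = 3^2 × 7 × 13
4641 = 3 × 7 × 13 × 17
gcd(1989, 1287, 819, 4641) = 3 × 13 = 39.
red beads per bundle = 1287 / 39 = 33.

33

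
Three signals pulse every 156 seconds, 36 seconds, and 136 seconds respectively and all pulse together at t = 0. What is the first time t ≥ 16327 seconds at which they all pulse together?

31824 seconds

Joint pulses occur at multiples of LCM(156, 36, 136).
156 = 2^2 × 3 × 13
36 = 2^2 × 3^2
136 = 2^3 × 17
LCM(156, 36, 136) = 2^3 × 3^2 × 13 × 17 = 15912.
Smallest multiple of 15912 that is ≥ 16327: ⌈16327/15912⌉ × 15912 = 2 × 15912 = 31824.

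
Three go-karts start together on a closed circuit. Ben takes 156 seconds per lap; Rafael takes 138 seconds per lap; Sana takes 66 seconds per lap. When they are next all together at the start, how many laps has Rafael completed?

The first common completion time is the LCM of the periods.
156 = 2^2 × 3 × 13
138 = 2 × 3 × 23
66 = 2 × 3 × 11
LCM(156, 138, 66) = 2^2 × 3 × 11 × 13 × 23 = 39468.
Laps for period 138: 39468 / 138 = 286.

286 laps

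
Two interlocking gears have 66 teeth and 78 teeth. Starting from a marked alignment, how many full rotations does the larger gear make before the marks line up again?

11 rotations

The first common completion time is the LCM of the periods.
66 = 2 × 3 × 11
78 = 2 × 3 × 13
LCM(66, 78) = 2 × 3 × 11 × 13 = 858.
Rotations for period 78: 858 / 78 = 11.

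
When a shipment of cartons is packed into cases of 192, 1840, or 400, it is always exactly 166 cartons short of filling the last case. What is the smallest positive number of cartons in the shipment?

Being 166 short of a full case of size k means N ≡ −166 (mod k), i.e. N + 166 is a multiple of each size.
192 = 2^6 × 3
1840 = 2^4 × 5 × 23
400 = 2^4 × 5^2
LCM(192, 1840, 400) = 2^6 × 3 × 5^2 × 23 = 110400.
Smallest positive N is 110400 − 166 = 110234.

110234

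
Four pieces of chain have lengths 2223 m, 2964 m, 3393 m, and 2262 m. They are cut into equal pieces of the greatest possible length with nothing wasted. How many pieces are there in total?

Piece length = gcd(2223, 2964, 3393, 2262).
2223 = 3^2 × 13 × 19
2964 = 2^2 × 3 × 13 × 19
3393 = 3^2 × 13 × 29
2262 = 2 × 3 × 13 × 29
gcd(2223, 2964, 3393, 2262) = 3 × 13 = 39.
Total pieces = 2223/39 + 2964/39 + 3393/39 + 2262/39 = 57 + 76 + 87 + 58 = 278.

278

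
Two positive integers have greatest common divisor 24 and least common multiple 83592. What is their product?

2006208

For any two positive integers, gcd × lcm = product = 24 × 83592 = 2006208.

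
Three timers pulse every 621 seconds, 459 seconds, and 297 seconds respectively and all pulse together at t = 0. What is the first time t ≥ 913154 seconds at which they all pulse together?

929016 seconds

Joint pulses occur at multiples of LCM(621, 459, 297).
621 = 3^3 × 23
459 = 3^3 × 17
297 = 3^3 × 11
LCM(621, 459, 297) = 3^3 × 11 × 17 × 23 = 116127.
Smallest multiple of 116127 that is ≥ 913154: ⌈913154/116127⌉ × 116127 = 8 × 116127 = 929016.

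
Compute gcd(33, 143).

11

33 = 3 × 11
143 = 11 × 13
gcd(33, 143) = 11.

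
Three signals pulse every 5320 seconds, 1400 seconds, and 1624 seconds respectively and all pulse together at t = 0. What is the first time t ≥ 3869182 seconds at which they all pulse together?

4628400 seconds

Joint pulses occur at multiples of LCM(5320, 1400, 1624).
5320 = 2^3 × 5 × 7 × 19
1400 = 2^3 × 5^2 × 7
1624 = 2^3 × 7 × 29
LCM(5320, 1400, 1624) = 2^3 × 5^2 × 7 × 19 × 29 = 771400.
Smallest multiple of 771400 that is ≥ 3869182: ⌈3869182/771400⌉ × 771400 = 6 × 771400 = 4628400.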